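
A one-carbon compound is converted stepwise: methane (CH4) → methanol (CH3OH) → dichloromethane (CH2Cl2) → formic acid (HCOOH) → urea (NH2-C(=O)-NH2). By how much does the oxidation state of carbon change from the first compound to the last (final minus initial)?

Carbon oxidation states along the series — methane: -4, methanol: -2, dichloromethane: 0, formic acid: +2, urea: +4.
Net change = +4 − (-4) = +8.

+8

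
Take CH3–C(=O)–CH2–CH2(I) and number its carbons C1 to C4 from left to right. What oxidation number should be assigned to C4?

-1

Each bond to a more electronegative atom (O, N, halogen) counts +1, each bond to a less electronegative atom (H, metal, B, Si) counts −1, and each C–C bond counts 0.
C4 has one bond to C (0), one bond to H (-1), one bond to H (-1), one bond to I (+1).
Oxidation state = 0 − 1 − 1 + 1 = -1.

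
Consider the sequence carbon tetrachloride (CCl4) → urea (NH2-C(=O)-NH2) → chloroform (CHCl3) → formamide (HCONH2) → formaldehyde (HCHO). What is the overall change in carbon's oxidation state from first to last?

Carbon oxidation states along the series — carbon tetrachloride: +4, urea: +4, chloroform: +2, formamide: +2, formaldehyde: 0.
Net change = 0 − (+4) = -4.

-4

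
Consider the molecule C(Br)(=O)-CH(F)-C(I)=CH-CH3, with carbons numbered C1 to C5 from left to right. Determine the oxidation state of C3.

Bonds to more-electronegative neighbours contribute +1 each, bonds to H or metals contribute −1 each, and C–C bonds contribute 0.
C3 has one bond to C (0), a double bond to C (2×0 = 0), one bond to I (+1).
Oxidation state = 0 + 0 + 1 = +1.

+1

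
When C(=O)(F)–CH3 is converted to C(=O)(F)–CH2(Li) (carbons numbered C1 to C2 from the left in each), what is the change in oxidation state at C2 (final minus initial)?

Before: C2 has 1 bond to C, 3 bonds to H → oxidation state -3.
After: C2 has 1 bond to C, 2 bonds to H, 1 bond to Li → oxidation state -3.
Δ = -3 − (-3) = 0, so no net redox change at C2.

0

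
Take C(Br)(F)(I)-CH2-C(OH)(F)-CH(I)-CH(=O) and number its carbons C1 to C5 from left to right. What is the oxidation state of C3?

+2

C3 has one bond to C (0), one bond to C (0), one bond to O (+1), one bond to F (+1).
Oxidation state = 0 + 0 + 1 + 1 = +2.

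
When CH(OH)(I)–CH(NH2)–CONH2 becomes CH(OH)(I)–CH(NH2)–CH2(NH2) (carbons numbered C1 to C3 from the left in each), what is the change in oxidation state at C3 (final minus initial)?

Before: C3 has 1 bond to C, 2 bonds to O, 1 bond to N → oxidation state +3.
After: C3 has 1 bond to C, 2 bonds to H, 1 bond to N → oxidation state -1.
Δ = -1 − (+3) = -4, so this is a reduction at C3.

-4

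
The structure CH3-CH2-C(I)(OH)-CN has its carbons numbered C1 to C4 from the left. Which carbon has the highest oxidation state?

Tallying each carbon's bonds:
C1: 1C, 3H → 0 − 3 = -3
C2: 2C, 2H → 0 − 2 = -2
C3: 2C, 1O, 1I → 0 + 1 + 1 = +2
C4: 1C, 3N → 0 + 3 = +3
The most oxidised carbon is C4 at +3.

C4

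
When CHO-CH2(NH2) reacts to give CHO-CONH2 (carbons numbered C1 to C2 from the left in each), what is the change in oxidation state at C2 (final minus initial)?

+4

Before: C2 has 1 bond to C, 2 bonds to H, 1 bond to N → oxidation state -1.
After: C2 has 1 bond to C, 2 bonds to O, 1 bond to N → oxidation state +3.
Δ = +3 − (-1) = +4, so this is an oxidation at C2.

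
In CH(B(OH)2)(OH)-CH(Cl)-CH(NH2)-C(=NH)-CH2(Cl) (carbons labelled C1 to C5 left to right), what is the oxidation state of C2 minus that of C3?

C2: 2C, 1H, 1Cl → 0 − 1 + 1 = 0
C3: 2C, 1H, 1N → 0 − 1 + 1 = 0
Difference: 0 − (0) = 0.

0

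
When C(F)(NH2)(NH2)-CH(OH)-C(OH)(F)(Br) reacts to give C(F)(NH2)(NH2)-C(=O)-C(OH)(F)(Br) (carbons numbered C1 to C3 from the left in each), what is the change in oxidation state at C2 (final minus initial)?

Before: C2 has 2 bonds to C, 1 bond to H, 1 bond to O → oxidation state 0.
After: C2 has 2 bonds to C, 2 bonds to O → oxidation state +2.
Δ = +2 − (0) = +2, so this is an oxidation at C2.

+2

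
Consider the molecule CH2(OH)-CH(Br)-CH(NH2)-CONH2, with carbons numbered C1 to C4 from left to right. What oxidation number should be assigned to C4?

+3

C4 has one bond to C (0), one bond to N (+1), a double bond to O (2×+1 = +2).
Oxidation state = 0 + 1 + 2 = +3.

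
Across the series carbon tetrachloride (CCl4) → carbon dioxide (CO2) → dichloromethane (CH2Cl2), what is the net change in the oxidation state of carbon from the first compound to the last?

Carbon oxidation states along the series — carbon tetrachloride: +4, carbon dioxide: +4, dichloromethane: 0.
Net change = 0 − (+4) = -4.

-4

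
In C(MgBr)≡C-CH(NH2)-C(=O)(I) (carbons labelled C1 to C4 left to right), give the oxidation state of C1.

-1

Assign +1 per bond to O/N/halogen, −1 per bond to H or an electropositive element, and 0 per bond to carbon.
C1 has a triple bond to C (3×0 = 0), one bond to Mg (-1).
Oxidation state = 0 − 1 = -1.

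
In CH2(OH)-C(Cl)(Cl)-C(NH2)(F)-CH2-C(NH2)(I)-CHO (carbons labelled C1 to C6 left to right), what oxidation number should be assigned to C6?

C6 has one bond to C (0), one bond to H (-1), a double bond to O (2×+1 = +2).
Oxidation state = 0 − 1 + 2 = +1.

+1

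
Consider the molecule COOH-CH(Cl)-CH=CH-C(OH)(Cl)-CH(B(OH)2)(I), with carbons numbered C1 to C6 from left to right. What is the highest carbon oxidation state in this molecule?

+3

Each bond to a more electronegative atom (O, N, halogen) counts +1, each bond to a less electronegative atom (H, metal, B, Si) counts −1, and each C–C bond counts 0. Tallying each carbon:
C1: 1C, 3O → 0 + 3 = +3
C2: 2C, 1H, 1Cl → 0 − 1 + 1 = 0
C3: 3C, 1H → 0 − 1 = -1
C4: 3C, 1H → 0 − 1 = -1
C5: 2C, 1O, 1Cl → 0 + 1 + 1 = +2
C6: 1C, 1H, 1I, 1B → 0 − 1 + 1 − 1 = -1
The highest value is +3.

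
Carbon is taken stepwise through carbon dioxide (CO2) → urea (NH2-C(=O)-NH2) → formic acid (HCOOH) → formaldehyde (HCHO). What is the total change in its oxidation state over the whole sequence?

-4

Carbon oxidation states along the series — carbon dioxide: +4, urea: +4, formic acid: +2, formaldehyde: 0.
Net change = 0 − (+4) = -4.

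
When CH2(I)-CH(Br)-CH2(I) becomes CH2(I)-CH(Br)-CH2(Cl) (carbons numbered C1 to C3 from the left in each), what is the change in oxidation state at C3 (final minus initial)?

0

Before: C3 has 1 bond to C, 2 bonds to H, 1 bond to I → oxidation state -1.
After: C3 has 1 bond to C, 2 bonds to H, 1 bond to Cl → oxidation state -1.
Δ = -1 − (-1) = 0, so no net redox change at C3.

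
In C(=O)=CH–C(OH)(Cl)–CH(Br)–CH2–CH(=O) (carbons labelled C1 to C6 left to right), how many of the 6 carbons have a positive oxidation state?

Tallying each carbon's bonds:
C1: 2C, 2O → 0 + 2 = +2
C2: 3C, 1H → 0 − 1 = -1
C3: 2C, 1O, 1Cl → 0 + 1 + 1 = +2
C4: 2C, 1H, 1Br → 0 − 1 + 1 = 0
C5: 2C, 2H → 0 − 2 = -2
C6: 1C, 1H, 2O → 0 − 1 + 2 = +1
3 carbons (C1, C3, C6) meet the condition.

3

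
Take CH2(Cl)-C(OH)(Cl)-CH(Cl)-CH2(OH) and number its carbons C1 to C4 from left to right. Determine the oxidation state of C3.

0

C3 has one bond to C (0), one bond to C (0), one bond to Cl (+1), one bond to H (-1).
Oxidation state = 0 + 0 + 1 − 1 = 0.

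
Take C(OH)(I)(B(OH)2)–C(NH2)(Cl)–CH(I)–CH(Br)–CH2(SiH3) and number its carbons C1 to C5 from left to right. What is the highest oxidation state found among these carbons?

Tallying each carbon's bonds:
C1: 1C, 1O, 1I, 1B → 0 + 1 + 1 − 1 = +1
C2: 2C, 1N, 1Cl → 0 + 1 + 1 = +2
C3: 2C, 1H, 1I → 0 − 1 + 1 = 0
C4: 2C, 1H, 1Br → 0 − 1 + 1 = 0
C5: 1C, 2H, 1Si → 0 − 2 − 1 = -3
The highest value is +2.

+2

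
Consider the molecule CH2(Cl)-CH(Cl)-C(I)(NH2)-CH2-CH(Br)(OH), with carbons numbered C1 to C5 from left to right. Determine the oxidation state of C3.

+2

C3 has one bond to C (0), one bond to C (0), one bond to I (+1), one bond to N (+1).
Oxidation state = 0 + 0 + 1 + 1 = +2.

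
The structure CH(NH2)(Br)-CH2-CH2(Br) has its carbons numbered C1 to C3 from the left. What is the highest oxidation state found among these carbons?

Tallying each carbon's bonds:
C1: 1C, 1H, 1N, 1Br → 0 − 1 + 1 + 1 = +1
C2: 2C, 2H → 0 − 2 = -2
C3: 1C, 2H, 1Br → 0 − 2 + 1 = -1
The highest value is +1.

+1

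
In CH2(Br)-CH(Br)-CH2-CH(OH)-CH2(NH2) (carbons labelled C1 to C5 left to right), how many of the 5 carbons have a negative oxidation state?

3

Tallying each carbon's bonds:
C1: 1C, 2H, 1Br → 0 − 2 + 1 = -1
C2: 2C, 1H, 1Br → 0 − 1 + 1 = 0
C3: 2C, 2H → 0 − 2 = -2
C4: 2C, 1H, 1O → 0 − 1 + 1 = 0
C5: 1C, 2H, 1N → 0 − 2 + 1 = -1
3 carbons (C1, C3, C5) meet the condition.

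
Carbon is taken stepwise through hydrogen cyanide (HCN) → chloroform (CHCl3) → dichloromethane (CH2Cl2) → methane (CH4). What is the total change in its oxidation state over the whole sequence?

Carbon oxidation states along the series — hydrogen cyanide: +2, chloroform: +2, dichloromethane: 0, methane: -4.
Net change = -4 − (+2) = -6.

-6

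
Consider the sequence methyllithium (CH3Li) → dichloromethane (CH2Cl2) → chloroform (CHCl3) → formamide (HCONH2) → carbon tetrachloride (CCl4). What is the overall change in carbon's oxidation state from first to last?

Carbon oxidation states along the series — methyllithium: -4, dichloromethane: 0, chloroform: +2, formamide: +2, carbon tetrachloride: +4.
Net change = +4 − (-4) = +8.

+8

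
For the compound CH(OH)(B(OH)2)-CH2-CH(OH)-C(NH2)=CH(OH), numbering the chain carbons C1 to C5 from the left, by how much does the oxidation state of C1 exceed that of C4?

C1: 1C, 1H, 1O, 1B → 0 − 1 + 1 − 1 = -1
C4: 3C, 1N → 0 + 1 = +1
Difference: -1 − (+1) = -2.

-2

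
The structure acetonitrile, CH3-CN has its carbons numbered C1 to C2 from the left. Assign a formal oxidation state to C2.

+3

C2 has a triple bond to N (3×+1 = +3), one bond to C (0).
Oxidation state = +3 + 0 = +3.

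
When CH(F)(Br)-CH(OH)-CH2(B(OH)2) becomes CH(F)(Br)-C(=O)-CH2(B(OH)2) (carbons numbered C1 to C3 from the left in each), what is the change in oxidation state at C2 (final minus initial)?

Before: C2 has 2 bonds to C, 1 bond to H, 1 bond to O → oxidation state 0.
After: C2 has 2 bonds to C, 2 bonds to O → oxidation state +2.
Δ = +2 − (0) = +2, so this is an oxidation at C2.

+2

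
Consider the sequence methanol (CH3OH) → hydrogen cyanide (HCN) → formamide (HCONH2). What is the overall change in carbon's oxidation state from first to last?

+4

Carbon oxidation states along the series — methanol: -2, hydrogen cyanide: +2, formamide: +2.
Net change = +2 − (-2) = +4.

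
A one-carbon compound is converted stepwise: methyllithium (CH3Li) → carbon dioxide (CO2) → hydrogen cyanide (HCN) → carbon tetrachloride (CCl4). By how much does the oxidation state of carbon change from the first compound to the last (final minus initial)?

Carbon oxidation states along the series — methyllithium: -4, carbon dioxide: +4, hydrogen cyanide: +2, carbon tetrachloride: +4.
Net change = +4 − (-4) = +8.

+8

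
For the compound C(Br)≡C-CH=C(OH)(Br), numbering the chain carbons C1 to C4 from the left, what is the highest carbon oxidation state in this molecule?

+2

Count +1 for every bond to an atom more electronegative than carbon and −1 for every bond to one less electronegative; C–C bonds are 0. Tallying each carbon:
C1: 3C, 1Br → 0 + 1 = +1
C2: 4C → 0 = 0
C3: 3C, 1H → 0 − 1 = -1
C4: 2C, 1O, 1Br → 0 + 1 + 1 = +2
The highest value is +2.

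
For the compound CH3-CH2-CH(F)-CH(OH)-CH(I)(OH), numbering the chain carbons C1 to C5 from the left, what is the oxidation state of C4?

0

Bonds to more-electronegative neighbours contribute +1 each, bonds to H or metals contribute −1 each, and C–C bonds contribute 0.
C4 has one bond to C (0), one bond to C (0), one bond to H (-1), one bond to O (+1).
Oxidation state = 0 + 0 − 1 + 1 = 0.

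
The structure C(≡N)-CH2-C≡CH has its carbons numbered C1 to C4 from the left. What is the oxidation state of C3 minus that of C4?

+1

C3: 4C → 0 = 0
C4: 3C, 1H → 0 − 1 = -1
Difference: 0 − (-1) = +1.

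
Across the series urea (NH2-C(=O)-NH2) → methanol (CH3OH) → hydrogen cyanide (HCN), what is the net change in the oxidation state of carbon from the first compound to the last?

Carbon oxidation states along the series — urea: +4, methanol: -2, hydrogen cyanide: +2.
Net change = +2 − (+4) = -2.

-2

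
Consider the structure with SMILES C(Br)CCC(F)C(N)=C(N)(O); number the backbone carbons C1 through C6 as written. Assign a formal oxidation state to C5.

Bonds to more-electronegative neighbours contribute +1 each, bonds to H or metals contribute −1 each, and C–C bonds contribute 0.
C5 has one bond to C (0), a double bond to C (2×0 = 0), one bond to N (+1).
Oxidation state = 0 + 0 + 1 = +1.

+1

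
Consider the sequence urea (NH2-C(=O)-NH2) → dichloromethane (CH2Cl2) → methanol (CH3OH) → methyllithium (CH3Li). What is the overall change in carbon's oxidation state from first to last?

Carbon oxidation states along the series — urea: +4, dichloromethane: 0, methanol: -2, methyllithium: -4.
Net change = -4 − (+4) = -8.

-8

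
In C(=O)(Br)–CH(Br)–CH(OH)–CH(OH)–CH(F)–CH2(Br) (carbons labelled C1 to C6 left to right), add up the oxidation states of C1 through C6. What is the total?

Each bond to a more electronegative atom (O, N, halogen) counts +1, each bond to a less electronegative atom (H, metal, B, Si) counts −1, and each C–C bond counts 0. Tallying each carbon:
C1: 1C, 2O, 1Br → 0 + 2 + 1 = +3
C2: 2C, 1H, 1Br → 0 − 1 + 1 = 0
C3: 2C, 1H, 1O → 0 − 1 + 1 = 0
C4: 2C, 1H, 1O → 0 − 1 + 1 = 0
C5: 2C, 1H, 1F → 0 − 1 + 1 = 0
C6: 1C, 2H, 1Br → 0 − 2 + 1 = -1
Sum = +3 + 0 + 0 + 0 + 0 − 1 = +2.

+2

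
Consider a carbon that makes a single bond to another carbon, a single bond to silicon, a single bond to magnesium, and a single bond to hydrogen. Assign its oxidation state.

-3

Count +1 for every bond to an atom more electronegative than carbon and −1 for every bond to one less electronegative; C–C bonds are 0.
The carbon has one bond to C (0), one bond to Mg (-1), one bond to Si (-1), one bond to H (-1).
Oxidation state = 0 − 1 − 1 − 1 = -3.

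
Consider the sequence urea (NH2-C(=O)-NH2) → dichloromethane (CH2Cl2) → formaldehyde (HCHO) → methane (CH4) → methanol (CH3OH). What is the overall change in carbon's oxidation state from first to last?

-6

Carbon oxidation states along the series — urea: +4, dichloromethane: 0, formaldehyde: 0, methane: -4, methanol: -2.
Net change = -2 − (+4) = -6.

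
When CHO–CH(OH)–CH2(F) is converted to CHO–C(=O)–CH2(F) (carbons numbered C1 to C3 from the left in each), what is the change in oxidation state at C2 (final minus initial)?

+2

Before: C2 has 2 bonds to C, 1 bond to H, 1 bond to O → oxidation state 0.
After: C2 has 2 bonds to C, 2 bonds to O → oxidation state +2.
Δ = +2 − (0) = +2, so this is an oxidation at C2.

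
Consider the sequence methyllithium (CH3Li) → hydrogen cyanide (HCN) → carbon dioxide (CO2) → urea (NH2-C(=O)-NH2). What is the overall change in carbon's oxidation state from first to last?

+8

Carbon oxidation states along the series — methyllithium: -4, hydrogen cyanide: +2, carbon dioxide: +4, urea: +4.
Net change = +4 − (-4) = +8.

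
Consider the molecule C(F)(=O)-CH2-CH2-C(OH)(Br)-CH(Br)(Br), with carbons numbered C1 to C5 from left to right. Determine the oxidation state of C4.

+2

C4 has one bond to C (0), one bond to C (0), one bond to O (+1), one bond to Br (+1).
Oxidation state = 0 + 0 + 1 + 1 = +2.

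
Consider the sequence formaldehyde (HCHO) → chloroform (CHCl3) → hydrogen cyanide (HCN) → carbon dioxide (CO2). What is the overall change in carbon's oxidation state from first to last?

Carbon oxidation states along the series — formaldehyde: 0, chloroform: +2, hydrogen cyanide: +2, carbon dioxide: +4.
Net change = +4 − (0) = +4.

+4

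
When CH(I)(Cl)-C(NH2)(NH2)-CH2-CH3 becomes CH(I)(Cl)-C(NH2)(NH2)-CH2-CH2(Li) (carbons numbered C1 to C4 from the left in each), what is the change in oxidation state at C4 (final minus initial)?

0

Before: C4 has 1 bond to C, 3 bonds to H → oxidation state -3.
After: C4 has 1 bond to C, 2 bonds to H, 1 bond to Li → oxidation state -3.
Δ = -3 − (-3) = 0, so no net redox change at C4.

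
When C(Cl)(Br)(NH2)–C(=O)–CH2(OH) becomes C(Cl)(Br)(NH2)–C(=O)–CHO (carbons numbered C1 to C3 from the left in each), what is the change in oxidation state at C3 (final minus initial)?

+2

Before: C3 has 1 bond to C, 2 bonds to H, 1 bond to O → oxidation state -1.
After: C3 has 1 bond to C, 1 bond to H, 2 bonds to O → oxidation state +1.
Δ = +1 − (-1) = +2, so this is an oxidation at C3.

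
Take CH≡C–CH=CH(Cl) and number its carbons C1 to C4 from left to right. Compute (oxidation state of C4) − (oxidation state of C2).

C4: 2C, 1H, 1Cl → 0 − 1 + 1 = 0
C2: 4C → 0 = 0
Difference: 0 − (0) = 0.

0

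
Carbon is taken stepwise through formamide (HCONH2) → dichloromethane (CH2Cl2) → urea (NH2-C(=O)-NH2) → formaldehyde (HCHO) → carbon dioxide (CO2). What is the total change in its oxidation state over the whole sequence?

Carbon oxidation states along the series — formamide: +2, dichloromethane: 0, urea: +4, formaldehyde: 0, carbon dioxide: +4.
Net change = +4 − (+2) = +2.

+2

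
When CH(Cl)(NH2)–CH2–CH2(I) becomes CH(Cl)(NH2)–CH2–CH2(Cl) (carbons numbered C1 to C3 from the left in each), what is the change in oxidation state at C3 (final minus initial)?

0

Before: C3 has 1 bond to C, 2 bonds to H, 1 bond to I → oxidation state -1.
After: C3 has 1 bond to C, 2 bonds to H, 1 bond to Cl → oxidation state -1.
Δ = -1 − (-1) = 0, so no net redox change at C3.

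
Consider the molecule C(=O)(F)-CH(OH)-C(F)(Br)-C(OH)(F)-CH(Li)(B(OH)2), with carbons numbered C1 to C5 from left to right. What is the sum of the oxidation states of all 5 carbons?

+4

Assign +1 per bond to O/N/halogen, −1 per bond to H or an electropositive element, and 0 per bond to carbon. Tallying each carbon:
C1: 1C, 2O, 1F → 0 + 2 + 1 = +3
C2: 2C, 1H, 1O → 0 − 1 + 1 = 0
C3: 2C, 1F, 1Br → 0 + 1 + 1 = +2
C4: 2C, 1O, 1F → 0 + 1 + 1 = +2
C5: 1C, 1H, 1Li, 1B → 0 − 1 − 1 − 1 = -3
Sum = +3 + 0 + 2 + 2 − 3 = +4.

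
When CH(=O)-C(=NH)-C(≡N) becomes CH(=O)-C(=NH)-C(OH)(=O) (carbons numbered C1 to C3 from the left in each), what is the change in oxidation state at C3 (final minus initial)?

Before: C3 has 1 bond to C, 3 bonds to N → oxidation state +3.
After: C3 has 1 bond to C, 3 bonds to O → oxidation state +3.
Δ = +3 − (+3) = 0, so no net redox change at C3.

0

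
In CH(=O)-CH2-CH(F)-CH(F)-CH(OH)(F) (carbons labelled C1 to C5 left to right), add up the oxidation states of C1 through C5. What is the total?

0

Tallying each carbon's bonds:
C1: 1C, 1H, 2O → 0 − 1 + 2 = +1
C2: 2C, 2H → 0 − 2 = -2
C3: 2C, 1H, 1F → 0 − 1 + 1 = 0
C4: 2C, 1H, 1F → 0 − 1 + 1 = 0
C5: 1C, 1H, 1O, 1F → 0 − 1 + 1 + 1 = +1
Sum = +1 − 2 + 0 + 0 + 1 = 0.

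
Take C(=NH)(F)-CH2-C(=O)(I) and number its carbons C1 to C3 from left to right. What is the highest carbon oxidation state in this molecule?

Tallying each carbon's bonds:
C1: 1C, 2N, 1F → 0 + 2 + 1 = +3
C2: 2C, 2H → 0 − 2 = -2
C3: 1C, 2O, 1I → 0 + 2 + 1 = +3
The highest value is +3.

+3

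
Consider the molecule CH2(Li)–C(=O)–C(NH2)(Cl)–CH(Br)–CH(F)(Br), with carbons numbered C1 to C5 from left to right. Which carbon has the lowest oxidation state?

C1

Bonds to more-electronegative neighbours contribute +1 each, bonds to H or metals contribute −1 each, and C–C bonds contribute 0. Tallying each carbon:
C1: 1C, 2H, 1Li → 0 − 2 − 1 = -3
C2: 2C, 2O → 0 + 2 = +2
C3: 2C, 1N, 1Cl → 0 + 1 + 1 = +2
C4: 2C, 1H, 1Br → 0 − 1 + 1 = 0
C5: 1C, 1H, 1F, 1Br → 0 − 1 + 1 + 1 = +1
The most reduced carbon is C1 at -3.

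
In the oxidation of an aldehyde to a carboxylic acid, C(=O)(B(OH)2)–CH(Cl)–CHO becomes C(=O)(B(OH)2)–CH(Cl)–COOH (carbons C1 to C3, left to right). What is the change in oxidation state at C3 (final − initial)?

+2

Before: C3 has 1 bond to C, 1 bond to H, 2 bonds to O → oxidation state +1.
After: C3 has 1 bond to C, 3 bonds to O → oxidation state +3.
Δ = +3 − (+1) = +2, so this is an oxidation at C3.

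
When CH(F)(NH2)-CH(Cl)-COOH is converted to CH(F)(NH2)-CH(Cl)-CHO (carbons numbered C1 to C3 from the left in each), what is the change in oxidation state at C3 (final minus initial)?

Before: C3 has 1 bond to C, 3 bonds to O → oxidation state +3.
After: C3 has 1 bond to C, 1 bond to H, 2 bonds to O → oxidation state +1.
Δ = +1 − (+3) = -2, so this is a reduction at C3.

-2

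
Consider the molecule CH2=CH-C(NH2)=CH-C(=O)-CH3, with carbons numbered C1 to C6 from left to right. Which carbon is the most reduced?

C6

Each bond to a more electronegative atom (O, N, halogen) counts +1, each bond to a less electronegative atom (H, metal, B, Si) counts −1, and each C–C bond counts 0. Tallying each carbon:
C1: 2C, 2H → 0 − 2 = -2
C2: 3C, 1H → 0 − 1 = -1
C3: 3C, 1N → 0 + 1 = +1
C4: 3C, 1H → 0 − 1 = -1
C5: 2C, 2O → 0 + 2 = +2
C6: 1C, 3H → 0 − 3 = -3
The most reduced carbon is C6 at -3.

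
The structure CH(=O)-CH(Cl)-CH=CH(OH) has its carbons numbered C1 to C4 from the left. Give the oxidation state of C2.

Count +1 for every bond to an atom more electronegative than carbon and −1 for every bond to one less electronegative; C–C bonds are 0.
C2 has one bond to C (0), one bond to C (0), one bond to Cl (+1), one bond to H (-1).
Oxidation state = 0 + 0 + 1 − 1 = 0.

0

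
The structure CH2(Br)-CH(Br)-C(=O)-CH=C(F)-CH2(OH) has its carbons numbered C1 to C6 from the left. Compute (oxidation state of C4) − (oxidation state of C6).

C4: 3C, 1H → 0 − 1 = -1
C6: 1C, 2H, 1O → 0 − 2 + 1 = -1
Difference: -1 − (-1) = 0.

0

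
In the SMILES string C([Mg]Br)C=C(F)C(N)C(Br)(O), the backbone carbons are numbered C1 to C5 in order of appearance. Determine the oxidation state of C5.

Count +1 for every bond to an atom more electronegative than carbon and −1 for every bond to one less electronegative; C–C bonds are 0.
C5 has one bond to C (0), one bond to H (-1), one bond to Br (+1), one bond to O (+1).
Oxidation state = 0 − 1 + 1 + 1 = +1.

+1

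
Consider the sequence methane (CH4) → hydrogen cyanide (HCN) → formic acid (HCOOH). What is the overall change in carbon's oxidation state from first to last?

+6

Carbon oxidation states along the series — methane: -4, hydrogen cyanide: +2, formic acid: +2.
Net change = +2 − (-4) = +6.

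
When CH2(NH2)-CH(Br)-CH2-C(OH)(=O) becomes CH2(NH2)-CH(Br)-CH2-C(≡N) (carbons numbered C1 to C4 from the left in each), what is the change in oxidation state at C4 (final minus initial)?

Before: C4 has 1 bond to C, 3 bonds to O → oxidation state +3.
After: C4 has 1 bond to C, 3 bonds to N → oxidation state +3.
Δ = +3 − (+3) = 0, so no net redox change at C4.

0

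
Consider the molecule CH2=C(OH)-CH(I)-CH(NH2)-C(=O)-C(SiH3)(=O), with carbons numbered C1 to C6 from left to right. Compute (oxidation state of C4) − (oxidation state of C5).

C4: 2C, 1H, 1N → 0 − 1 + 1 = 0
C5: 2C, 2O → 0 + 2 = +2
Difference: 0 − (+2) = -2.

-2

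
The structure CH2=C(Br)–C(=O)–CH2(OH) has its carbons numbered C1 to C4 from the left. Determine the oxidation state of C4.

-1

C4 has one bond to C (0), one bond to O (+1), one bond to H (-1), one bond to H (-1).
Oxidation state = 0 + 1 − 1 − 1 = -1.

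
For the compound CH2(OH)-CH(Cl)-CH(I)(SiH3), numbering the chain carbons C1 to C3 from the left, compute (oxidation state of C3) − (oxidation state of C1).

0

C3: 1C, 1H, 1I, 1Si → 0 − 1 + 1 − 1 = -1
C1: 1C, 2H, 1O → 0 − 2 + 1 = -1
Difference: -1 − (-1) = 0.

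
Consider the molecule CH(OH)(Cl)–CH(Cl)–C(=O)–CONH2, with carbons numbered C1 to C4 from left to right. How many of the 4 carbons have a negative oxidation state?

0

Tallying each carbon's bonds:
C1: 1C, 1H, 1O, 1Cl → 0 − 1 + 1 + 1 = +1
C2: 2C, 1H, 1Cl → 0 − 1 + 1 = 0
C3: 2C, 2O → 0 + 2 = +2
C4: 1C, 2O, 1N → 0 + 2 + 1 = +3
0 carbons meet the condition.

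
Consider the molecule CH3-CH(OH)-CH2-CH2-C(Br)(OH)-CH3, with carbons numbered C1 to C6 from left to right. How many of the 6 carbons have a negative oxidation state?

4

Tallying each carbon's bonds:
C1: 1C, 3H → 0 − 3 = -3
C2: 2C, 1H, 1O → 0 − 1 + 1 = 0
C3: 2C, 2H → 0 − 2 = -2
C4: 2C, 2H → 0 − 2 = -2
C5: 2C, 1O, 1Br → 0 + 1 + 1 = +2
C6: 1C, 3H → 0 − 3 = -3
4 carbons (C1, C3, C4, C6) meet the condition.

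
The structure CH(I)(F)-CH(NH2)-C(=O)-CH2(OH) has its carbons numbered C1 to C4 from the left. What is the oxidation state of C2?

0

Assign +1 per bond to O/N/halogen, −1 per bond to H or an electropositive element, and 0 per bond to carbon.
C2 has one bond to C (0), one bond to C (0), one bond to H (-1), one bond to N (+1).
Oxidation state = 0 + 0 − 1 + 1 = 0.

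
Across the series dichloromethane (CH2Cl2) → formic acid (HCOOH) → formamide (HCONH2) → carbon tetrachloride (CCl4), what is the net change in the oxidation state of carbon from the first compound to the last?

Carbon oxidation states along the series — dichloromethane: 0, formic acid: +2, formamide: +2, carbon tetrachloride: +4.
Net change = +4 − (0) = +4.

+4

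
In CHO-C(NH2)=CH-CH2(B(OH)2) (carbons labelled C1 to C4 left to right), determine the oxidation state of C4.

C4 has one bond to C (0), one bond to H (-1), one bond to B (-1), one bond to H (-1).
Oxidation state = 0 − 1 − 1 − 1 = -3.

-3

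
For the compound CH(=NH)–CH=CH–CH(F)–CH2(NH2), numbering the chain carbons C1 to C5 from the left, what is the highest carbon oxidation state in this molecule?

+1

Bonds to more-electronegative neighbours contribute +1 each, bonds to H or metals contribute −1 each, and C–C bonds contribute 0. Tallying each carbon:
C1: 1C, 1H, 2N → 0 − 1 + 2 = +1
C2: 3C, 1H → 0 − 1 = -1
C3: 3C, 1H → 0 − 1 = -1
C4: 2C, 1H, 1F → 0 − 1 + 1 = 0
C5: 1C, 2H, 1N → 0 − 2 + 1 = -1
The highest value is +1.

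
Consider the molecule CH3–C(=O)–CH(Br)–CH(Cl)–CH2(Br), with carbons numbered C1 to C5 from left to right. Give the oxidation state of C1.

-3

Bonds to more-electronegative neighbours contribute +1 each, bonds to H or metals contribute −1 each, and C–C bonds contribute 0.
C1 has one bond to C (0), one bond to H (-1), one bond to H (-1), one bond to H (-1).
Oxidation state = 0 − 1 − 1 − 1 = -3.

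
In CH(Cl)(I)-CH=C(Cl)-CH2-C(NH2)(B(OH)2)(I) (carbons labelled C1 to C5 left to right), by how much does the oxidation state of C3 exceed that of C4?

+3

C3: 3C, 1Cl → 0 + 1 = +1
C4: 2C, 2H → 0 − 2 = -2
Difference: +1 − (-2) = +3.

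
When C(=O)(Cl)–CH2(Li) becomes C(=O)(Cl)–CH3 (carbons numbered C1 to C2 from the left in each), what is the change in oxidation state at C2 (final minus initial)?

0

Before: C2 has 1 bond to C, 2 bonds to H, 1 bond to Li → oxidation state -3.
After: C2 has 1 bond to C, 3 bonds to H → oxidation state -3.
Δ = -3 − (-3) = 0, so no net redox change at C2.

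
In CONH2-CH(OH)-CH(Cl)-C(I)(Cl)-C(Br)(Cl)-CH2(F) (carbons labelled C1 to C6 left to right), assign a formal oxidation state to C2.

0

Bonds to more-electronegative neighbours contribute +1 each, bonds to H or metals contribute −1 each, and C–C bonds contribute 0.
C2 has one bond to C (0), one bond to C (0), one bond to H (-1), one bond to O (+1).
Oxidation state = 0 + 0 − 1 + 1 = 0.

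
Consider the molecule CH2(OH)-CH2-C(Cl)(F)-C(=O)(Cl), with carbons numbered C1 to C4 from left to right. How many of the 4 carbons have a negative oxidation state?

Tallying each carbon's bonds:
C1: 1C, 2H, 1O → 0 − 2 + 1 = -1
C2: 2C, 2H → 0 − 2 = -2
C3: 2C, 1F, 1Cl → 0 + 1 + 1 = +2
C4: 1C, 2O, 1Cl → 0 + 2 + 1 = +3
2 carbons (C1, C2) meet the condition.

2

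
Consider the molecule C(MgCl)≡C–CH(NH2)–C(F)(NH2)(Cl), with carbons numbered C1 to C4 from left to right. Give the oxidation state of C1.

-1

C1 has a triple bond to C (3×0 = 0), one bond to Mg (-1).
Oxidation state = 0 − 1 = -1.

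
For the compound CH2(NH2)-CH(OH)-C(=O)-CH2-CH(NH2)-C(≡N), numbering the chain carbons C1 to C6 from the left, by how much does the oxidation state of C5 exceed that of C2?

C5: 2C, 1H, 1N → 0 − 1 + 1 = 0
C2: 2C, 1H, 1O → 0 − 1 + 1 = 0
Difference: 0 − (0) = 0.

0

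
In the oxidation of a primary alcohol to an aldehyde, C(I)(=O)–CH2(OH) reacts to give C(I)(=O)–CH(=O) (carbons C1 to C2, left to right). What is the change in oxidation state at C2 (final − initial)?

+2

Before: C2 has 1 bond to C, 2 bonds to H, 1 bond to O → oxidation state -1.
After: C2 has 1 bond to C, 1 bond to H, 2 bonds to O → oxidation state +1.
Δ = +1 − (-1) = +2, so this is an oxidation at C2.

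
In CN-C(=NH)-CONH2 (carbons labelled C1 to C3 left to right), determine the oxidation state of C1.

Bonds to more-electronegative neighbours contribute +1 each, bonds to H or metals contribute −1 each, and C–C bonds contribute 0.
C1 has one bond to C (0), a triple bond to N (3×+1 = +3).
Oxidation state = 0 + 3 = +3.

+3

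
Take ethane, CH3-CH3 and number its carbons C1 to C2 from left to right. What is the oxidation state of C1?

Each bond to a more electronegative atom (O, N, halogen) counts +1, each bond to a less electronegative atom (H, metal, B, Si) counts −1, and each C–C bond counts 0.
C1 has one bond to H (-1), one bond to H (-1), one bond to H (-1), one bond to C (0).
Oxidation state = -1 − 1 − 1 + 0 = -3.

-3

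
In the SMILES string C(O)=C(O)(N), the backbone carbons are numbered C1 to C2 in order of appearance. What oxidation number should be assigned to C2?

C2 has a double bond to C (2×0 = 0), one bond to O (+1), one bond to N (+1).
Oxidation state = 0 + 1 + 1 = +2.

+2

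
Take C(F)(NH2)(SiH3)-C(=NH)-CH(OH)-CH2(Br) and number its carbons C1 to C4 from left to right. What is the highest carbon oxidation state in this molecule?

+2

Bonds to more-electronegative neighbours contribute +1 each, bonds to H or metals contribute −1 each, and C–C bonds contribute 0. Tallying each carbon:
C1: 1C, 1N, 1F, 1Si → 0 + 1 + 1 − 1 = +1
C2: 2C, 2N → 0 + 2 = +2
C3: 2C, 1H, 1O → 0 − 1 + 1 = 0
C4: 1C, 2H, 1Br → 0 − 2 + 1 = -1
The highest value is +2.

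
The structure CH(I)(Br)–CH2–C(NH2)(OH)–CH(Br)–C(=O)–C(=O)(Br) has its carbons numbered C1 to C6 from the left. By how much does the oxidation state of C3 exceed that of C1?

+1

C3: 2C, 1O, 1N → 0 + 1 + 1 = +2
C1: 1C, 1H, 1Br, 1I → 0 − 1 + 1 + 1 = +1
Difference: +2 − (+1) = +1.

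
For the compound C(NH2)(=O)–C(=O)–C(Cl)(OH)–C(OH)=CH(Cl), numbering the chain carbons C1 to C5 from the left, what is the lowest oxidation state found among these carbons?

0

Tallying each carbon's bonds:
C1: 1C, 2O, 1N → 0 + 2 + 1 = +3
C2: 2C, 2O → 0 + 2 = +2
C3: 2C, 1O, 1Cl → 0 + 1 + 1 = +2
C4: 3C, 1O → 0 + 1 = +1
C5: 2C, 1H, 1Cl → 0 − 1 + 1 = 0
The lowest value is 0.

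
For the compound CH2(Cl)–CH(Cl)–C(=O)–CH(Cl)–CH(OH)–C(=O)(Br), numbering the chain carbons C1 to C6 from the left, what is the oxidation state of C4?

C4 has one bond to C (0), one bond to C (0), one bond to H (-1), one bond to Cl (+1).
Oxidation state = 0 + 0 − 1 + 1 = 0.

0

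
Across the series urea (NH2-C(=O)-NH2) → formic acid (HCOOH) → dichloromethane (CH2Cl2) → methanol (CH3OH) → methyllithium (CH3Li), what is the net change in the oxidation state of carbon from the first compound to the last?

-8

Carbon oxidation states along the series — urea: +4, formic acid: +2, dichloromethane: 0, methanol: -2, methyllithium: -4.
Net change = -4 − (+4) = -8.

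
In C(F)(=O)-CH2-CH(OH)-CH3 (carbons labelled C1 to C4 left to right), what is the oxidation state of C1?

Count +1 for every bond to an atom more electronegative than carbon and −1 for every bond to one less electronegative; C–C bonds are 0.
C1 has one bond to C (0), one bond to F (+1), a double bond to O (2×+1 = +2).
Oxidation state = 0 + 1 + 2 = +3.

+3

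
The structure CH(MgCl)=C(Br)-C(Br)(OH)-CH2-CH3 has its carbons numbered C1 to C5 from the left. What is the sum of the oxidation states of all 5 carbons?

Tallying each carbon's bonds:
C1: 2C, 1H, 1Mg → 0 − 1 − 1 = -2
C2: 3C, 1Br → 0 + 1 = +1
C3: 2C, 1O, 1Br → 0 + 1 + 1 = +2
C4: 2C, 2H → 0 − 2 = -2
C5: 1C, 3H → 0 − 3 = -3
Sum = -2 + 1 + 2 − 2 − 3 = -4.

-4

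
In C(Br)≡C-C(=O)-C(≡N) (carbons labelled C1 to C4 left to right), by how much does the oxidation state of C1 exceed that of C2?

+1

C1: 3C, 1Br → 0 + 1 = +1
C2: 4C → 0 = 0
Difference: +1 − (0) = +1.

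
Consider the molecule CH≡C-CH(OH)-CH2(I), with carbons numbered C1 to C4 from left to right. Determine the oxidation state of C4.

-1

C4 has one bond to C (0), one bond to I (+1), one bond to H (-1), one bond to H (-1).
Oxidation state = 0 + 1 − 1 − 1 = -1.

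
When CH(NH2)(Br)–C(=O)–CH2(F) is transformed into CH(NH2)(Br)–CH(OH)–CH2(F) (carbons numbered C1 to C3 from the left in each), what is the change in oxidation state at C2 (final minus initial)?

Before: C2 has 2 bonds to C, 2 bonds to O → oxidation state +2.
After: C2 has 2 bonds to C, 1 bond to H, 1 bond to O → oxidation state 0.
Δ = 0 − (+2) = -2, so this is a reduction at C2.

-2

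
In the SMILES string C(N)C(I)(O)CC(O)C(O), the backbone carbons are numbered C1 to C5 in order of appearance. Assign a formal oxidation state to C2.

C2 has one bond to C (0), one bond to C (0), one bond to I (+1), one bond to O (+1).
Oxidation state = 0 + 0 + 1 + 1 = +2.

+2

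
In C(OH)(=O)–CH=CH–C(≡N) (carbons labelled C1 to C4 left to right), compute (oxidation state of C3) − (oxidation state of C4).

-4

C3: 3C, 1H → 0 − 1 = -1
C4: 1C, 3N → 0 + 3 = +3
Difference: -1 − (+3) = -4.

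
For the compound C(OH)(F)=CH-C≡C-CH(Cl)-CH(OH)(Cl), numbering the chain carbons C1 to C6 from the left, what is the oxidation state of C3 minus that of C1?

C3: 4C → 0 = 0
C1: 2C, 1O, 1F → 0 + 1 + 1 = +2
Difference: 0 − (+2) = -2.

-2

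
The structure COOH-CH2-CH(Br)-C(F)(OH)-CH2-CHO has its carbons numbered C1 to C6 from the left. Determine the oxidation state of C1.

Count +1 for every bond to an atom more electronegative than carbon and −1 for every bond to one less electronegative; C–C bonds are 0.
C1 has one bond to C (0), one bond to O (+1), a double bond to O (2×+1 = +2).
Oxidation state = 0 + 1 + 2 = +3.

+3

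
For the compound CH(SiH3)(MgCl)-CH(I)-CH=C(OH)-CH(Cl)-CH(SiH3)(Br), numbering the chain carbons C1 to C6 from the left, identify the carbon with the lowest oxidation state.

C1

Assign +1 per bond to O/N/halogen, −1 per bond to H or an electropositive element, and 0 per bond to carbon. Tallying each carbon:
C1: 1C, 1H, 1Mg, 1Si → 0 − 1 − 1 − 1 = -3
C2: 2C, 1H, 1I → 0 − 1 + 1 = 0
C3: 3C, 1H → 0 − 1 = -1
C4: 3C, 1O → 0 + 1 = +1
C5: 2C, 1H, 1Cl → 0 − 1 + 1 = 0
C6: 1C, 1H, 1Br, 1Si → 0 − 1 + 1 − 1 = -1
The most reduced carbon is C1 at -3.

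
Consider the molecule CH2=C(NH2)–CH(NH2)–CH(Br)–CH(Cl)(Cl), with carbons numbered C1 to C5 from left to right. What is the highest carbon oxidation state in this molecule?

+1

Bonds to more-electronegative neighbours contribute +1 each, bonds to H or metals contribute −1 each, and C–C bonds contribute 0. Tallying each carbon:
C1: 2C, 2H → 0 − 2 = -2
C2: 3C, 1N → 0 + 1 = +1
C3: 2C, 1H, 1N → 0 − 1 + 1 = 0
C4: 2C, 1H, 1Br → 0 − 1 + 1 = 0
C5: 1C, 1H, 2Cl → 0 − 1 + 2 = +1
The highest value is +1.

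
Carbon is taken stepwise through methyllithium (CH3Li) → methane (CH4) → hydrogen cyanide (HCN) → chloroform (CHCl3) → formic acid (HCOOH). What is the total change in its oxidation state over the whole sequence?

+6

Carbon oxidation states along the series — methyllithium: -4, methane: -4, hydrogen cyanide: +2, chloroform: +2, formic acid: +2.
Net change = +2 − (-4) = +6.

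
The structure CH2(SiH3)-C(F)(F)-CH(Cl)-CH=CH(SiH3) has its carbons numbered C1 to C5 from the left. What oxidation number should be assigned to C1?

-3

Bonds to more-electronegative neighbours contribute +1 each, bonds to H or metals contribute −1 each, and C–C bonds contribute 0.
C1 has one bond to C (0), one bond to Si (-1), one bond to H (-1), one bond to H (-1).
Oxidation state = 0 − 1 − 1 − 1 = -3.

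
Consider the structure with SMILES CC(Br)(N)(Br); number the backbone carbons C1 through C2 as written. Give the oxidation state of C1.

-3

Each bond to a more electronegative atom (O, N, halogen) counts +1, each bond to a less electronegative atom (H, metal, B, Si) counts −1, and each C–C bond counts 0.
C1 has one bond to C (0), one bond to H (-1), one bond to H (-1), one bond to H (-1).
Oxidation state = 0 − 1 − 1 − 1 = -3.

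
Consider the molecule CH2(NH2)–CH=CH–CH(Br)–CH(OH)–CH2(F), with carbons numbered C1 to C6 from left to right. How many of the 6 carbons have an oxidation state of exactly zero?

Tallying each carbon's bonds:
C1: 1C, 2H, 1N → 0 − 2 + 1 = -1
C2: 3C, 1H → 0 − 1 = -1
C3: 3C, 1H → 0 − 1 = -1
C4: 2C, 1H, 1Br → 0 − 1 + 1 = 0
C5: 2C, 1H, 1O → 0 − 1 + 1 = 0
C6: 1C, 2H, 1F → 0 − 2 + 1 = -1
2 carbons (C4, C5) meet the condition.

2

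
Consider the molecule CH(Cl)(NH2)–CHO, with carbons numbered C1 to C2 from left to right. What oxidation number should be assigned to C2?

+1

C2 has one bond to C (0), a double bond to O (2×+1 = +2), one bond to H (-1).
Oxidation state = 0 + 2 − 1 = +1.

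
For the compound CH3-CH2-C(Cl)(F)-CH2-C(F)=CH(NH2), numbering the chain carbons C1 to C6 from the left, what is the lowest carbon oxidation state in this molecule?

-3

Tallying each carbon's bonds:
C1: 1C, 3H → 0 − 3 = -3
C2: 2C, 2H → 0 − 2 = -2
C3: 2C, 1F, 1Cl → 0 + 1 + 1 = +2
C4: 2C, 2H → 0 − 2 = -2
C5: 3C, 1F → 0 + 1 = +1
C6: 2C, 1H, 1N → 0 − 1 + 1 = 0
The lowest value is -3.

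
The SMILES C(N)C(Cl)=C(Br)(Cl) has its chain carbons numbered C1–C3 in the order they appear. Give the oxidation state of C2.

C2 has one bond to C (0), a double bond to C (2×0 = 0), one bond to Cl (+1).
Oxidation state = 0 + 0 + 1 = +1.

+1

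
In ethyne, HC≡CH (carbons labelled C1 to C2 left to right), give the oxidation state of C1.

C1 has one bond to H (-1), a triple bond to C (3×0 = 0).
Oxidation state = -1 + 0 = -1.

-1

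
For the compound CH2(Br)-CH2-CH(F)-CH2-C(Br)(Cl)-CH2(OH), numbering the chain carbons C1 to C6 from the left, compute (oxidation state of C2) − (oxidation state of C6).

C2: 2C, 2H → 0 − 2 = -2
C6: 1C, 2H, 1O → 0 − 2 + 1 = -1
Difference: -2 − (-1) = -1.

-1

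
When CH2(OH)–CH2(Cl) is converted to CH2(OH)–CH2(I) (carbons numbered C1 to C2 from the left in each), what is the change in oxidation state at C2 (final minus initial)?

Before: C2 has 1 bond to C, 2 bonds to H, 1 bond to Cl → oxidation state -1.
After: C2 has 1 bond to C, 2 bonds to H, 1 bond to I → oxidation state -1.
Δ = -1 − (-1) = 0, so no net redox change at C2.

0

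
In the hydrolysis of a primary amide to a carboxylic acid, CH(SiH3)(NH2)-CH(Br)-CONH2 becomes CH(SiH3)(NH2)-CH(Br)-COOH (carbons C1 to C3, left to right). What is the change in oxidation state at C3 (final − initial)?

0

Before: C3 has 1 bond to C, 2 bonds to O, 1 bond to N → oxidation state +3.
After: C3 has 1 bond to C, 3 bonds to O → oxidation state +3.
Δ = +3 − (+3) = 0, so no net redox change at C3.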